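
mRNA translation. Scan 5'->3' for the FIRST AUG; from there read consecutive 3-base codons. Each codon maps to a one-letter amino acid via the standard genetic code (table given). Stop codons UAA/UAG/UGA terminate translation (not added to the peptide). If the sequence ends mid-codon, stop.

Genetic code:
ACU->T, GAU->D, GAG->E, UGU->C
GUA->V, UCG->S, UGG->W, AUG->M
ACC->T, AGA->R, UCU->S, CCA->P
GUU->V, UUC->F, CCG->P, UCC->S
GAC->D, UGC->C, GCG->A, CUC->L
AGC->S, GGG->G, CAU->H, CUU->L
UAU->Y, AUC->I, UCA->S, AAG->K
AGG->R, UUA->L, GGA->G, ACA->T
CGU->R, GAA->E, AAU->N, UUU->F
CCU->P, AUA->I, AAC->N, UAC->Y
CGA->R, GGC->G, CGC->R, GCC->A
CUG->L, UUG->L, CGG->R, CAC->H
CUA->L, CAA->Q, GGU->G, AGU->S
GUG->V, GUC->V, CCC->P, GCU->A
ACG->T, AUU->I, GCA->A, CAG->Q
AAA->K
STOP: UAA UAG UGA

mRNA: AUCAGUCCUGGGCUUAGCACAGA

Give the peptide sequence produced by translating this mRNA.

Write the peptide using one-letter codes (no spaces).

Answer: (empty: no AUG start codon)

Derivation:
no AUG start codon found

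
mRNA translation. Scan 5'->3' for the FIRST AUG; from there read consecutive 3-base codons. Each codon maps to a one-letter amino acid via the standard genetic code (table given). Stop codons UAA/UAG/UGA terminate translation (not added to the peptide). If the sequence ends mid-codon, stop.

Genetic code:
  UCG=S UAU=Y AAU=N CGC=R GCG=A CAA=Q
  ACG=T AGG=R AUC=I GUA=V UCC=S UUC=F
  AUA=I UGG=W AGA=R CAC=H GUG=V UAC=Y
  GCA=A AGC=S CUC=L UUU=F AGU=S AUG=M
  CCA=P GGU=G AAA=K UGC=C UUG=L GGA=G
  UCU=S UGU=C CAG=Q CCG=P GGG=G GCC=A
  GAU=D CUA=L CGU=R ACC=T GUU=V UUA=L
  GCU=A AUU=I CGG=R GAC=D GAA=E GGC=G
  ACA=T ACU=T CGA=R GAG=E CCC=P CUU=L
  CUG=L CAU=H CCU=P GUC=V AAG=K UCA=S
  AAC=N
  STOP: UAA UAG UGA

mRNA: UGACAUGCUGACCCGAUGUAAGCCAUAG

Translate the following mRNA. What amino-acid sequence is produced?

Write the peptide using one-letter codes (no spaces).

start AUG at pos 4
pos 4: AUG -> M; peptide=M
pos 7: CUG -> L; peptide=ML
pos 10: ACC -> T; peptide=MLT
pos 13: CGA -> R; peptide=MLTR
pos 16: UGU -> C; peptide=MLTRC
pos 19: AAG -> K; peptide=MLTRCK
pos 22: CCA -> P; peptide=MLTRCKP
pos 25: UAG -> STOP

Answer: MLTRCKP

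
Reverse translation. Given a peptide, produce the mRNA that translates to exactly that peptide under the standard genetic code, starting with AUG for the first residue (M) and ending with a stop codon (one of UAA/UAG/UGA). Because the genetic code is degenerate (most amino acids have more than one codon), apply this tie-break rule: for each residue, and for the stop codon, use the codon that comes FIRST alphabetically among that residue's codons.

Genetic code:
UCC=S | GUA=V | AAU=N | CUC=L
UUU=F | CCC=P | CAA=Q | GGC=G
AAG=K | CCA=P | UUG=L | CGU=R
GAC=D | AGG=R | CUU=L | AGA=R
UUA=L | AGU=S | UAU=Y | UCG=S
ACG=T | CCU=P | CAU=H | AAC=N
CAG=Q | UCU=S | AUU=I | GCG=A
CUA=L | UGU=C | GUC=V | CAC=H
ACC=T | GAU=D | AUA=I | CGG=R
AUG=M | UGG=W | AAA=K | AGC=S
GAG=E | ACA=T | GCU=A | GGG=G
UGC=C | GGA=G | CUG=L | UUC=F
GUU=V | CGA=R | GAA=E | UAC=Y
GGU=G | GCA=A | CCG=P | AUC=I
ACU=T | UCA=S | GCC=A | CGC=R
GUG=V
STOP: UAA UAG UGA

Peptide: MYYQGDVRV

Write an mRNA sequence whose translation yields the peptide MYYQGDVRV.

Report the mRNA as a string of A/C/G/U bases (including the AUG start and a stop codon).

residue 1: M -> AUG (start codon)
residue 2: Y codons sorted = UAC,UAU -> pick first = UAC
residue 3: Y codons sorted = UAC,UAU -> pick first = UAC
residue 4: Q codons sorted = CAA,CAG -> pick first = CAA
residue 5: G codons sorted = GGA,GGC,GGG,GGU -> pick first = GGA
residue 6: D codons sorted = GAC,GAU -> pick first = GAC
residue 7: V codons sorted = GUA,GUC,GUG,GUU -> pick first = GUA
residue 8: R codons sorted = AGA,AGG,CGA,CGC,CGG,CGU -> pick first = AGA
residue 9: V codons sorted = GUA,GUC,GUG,GUU -> pick first = GUA
terminator: stop codons sorted = UAA,UAG,UGA -> pick first = UAA

Answer: mRNA: AUGUACUACCAAGGAGACGUAAGAGUAUAA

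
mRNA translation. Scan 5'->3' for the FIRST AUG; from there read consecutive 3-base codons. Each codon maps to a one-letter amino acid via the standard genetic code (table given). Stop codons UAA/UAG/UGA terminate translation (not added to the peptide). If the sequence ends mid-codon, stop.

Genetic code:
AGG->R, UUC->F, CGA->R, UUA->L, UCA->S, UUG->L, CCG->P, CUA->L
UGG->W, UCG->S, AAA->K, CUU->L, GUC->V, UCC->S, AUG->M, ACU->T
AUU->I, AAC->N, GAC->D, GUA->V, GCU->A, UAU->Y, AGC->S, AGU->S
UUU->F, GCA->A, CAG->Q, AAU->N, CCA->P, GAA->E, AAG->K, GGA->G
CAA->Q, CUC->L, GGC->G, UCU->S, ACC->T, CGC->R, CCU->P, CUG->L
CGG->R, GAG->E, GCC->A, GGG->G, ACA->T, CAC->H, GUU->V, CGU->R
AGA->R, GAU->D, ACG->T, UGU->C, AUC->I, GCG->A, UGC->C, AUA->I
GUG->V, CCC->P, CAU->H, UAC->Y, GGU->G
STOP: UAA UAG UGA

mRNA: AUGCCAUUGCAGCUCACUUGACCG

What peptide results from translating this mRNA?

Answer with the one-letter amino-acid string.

Answer: MPLQLT

Derivation:
start AUG at pos 0
pos 0: AUG -> M; peptide=M
pos 3: CCA -> P; peptide=MP
pos 6: UUG -> L; peptide=MPL
pos 9: CAG -> Q; peptide=MPLQ
pos 12: CUC -> L; peptide=MPLQL
pos 15: ACU -> T; peptide=MPLQLT
pos 18: UGA -> STOP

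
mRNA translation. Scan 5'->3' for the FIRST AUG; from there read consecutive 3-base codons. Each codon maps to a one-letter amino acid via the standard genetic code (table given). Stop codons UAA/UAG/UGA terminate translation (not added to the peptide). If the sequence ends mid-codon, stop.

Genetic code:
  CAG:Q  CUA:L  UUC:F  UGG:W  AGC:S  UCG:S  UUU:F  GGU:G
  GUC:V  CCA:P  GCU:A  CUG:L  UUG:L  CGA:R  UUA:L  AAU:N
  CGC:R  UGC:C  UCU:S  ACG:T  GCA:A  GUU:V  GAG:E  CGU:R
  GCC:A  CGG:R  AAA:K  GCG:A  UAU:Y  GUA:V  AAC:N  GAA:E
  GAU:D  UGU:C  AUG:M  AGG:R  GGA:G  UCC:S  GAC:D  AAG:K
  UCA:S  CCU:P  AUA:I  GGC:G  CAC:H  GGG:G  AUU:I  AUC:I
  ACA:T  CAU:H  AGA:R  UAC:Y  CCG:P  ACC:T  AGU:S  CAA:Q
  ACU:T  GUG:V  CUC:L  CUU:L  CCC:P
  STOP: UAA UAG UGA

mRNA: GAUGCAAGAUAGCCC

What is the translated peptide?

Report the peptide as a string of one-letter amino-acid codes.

Answer: MQDS

Derivation:
start AUG at pos 1
pos 1: AUG -> M; peptide=M
pos 4: CAA -> Q; peptide=MQ
pos 7: GAU -> D; peptide=MQD
pos 10: AGC -> S; peptide=MQDS
pos 13: only 2 nt remain (<3), stop (end of mRNA)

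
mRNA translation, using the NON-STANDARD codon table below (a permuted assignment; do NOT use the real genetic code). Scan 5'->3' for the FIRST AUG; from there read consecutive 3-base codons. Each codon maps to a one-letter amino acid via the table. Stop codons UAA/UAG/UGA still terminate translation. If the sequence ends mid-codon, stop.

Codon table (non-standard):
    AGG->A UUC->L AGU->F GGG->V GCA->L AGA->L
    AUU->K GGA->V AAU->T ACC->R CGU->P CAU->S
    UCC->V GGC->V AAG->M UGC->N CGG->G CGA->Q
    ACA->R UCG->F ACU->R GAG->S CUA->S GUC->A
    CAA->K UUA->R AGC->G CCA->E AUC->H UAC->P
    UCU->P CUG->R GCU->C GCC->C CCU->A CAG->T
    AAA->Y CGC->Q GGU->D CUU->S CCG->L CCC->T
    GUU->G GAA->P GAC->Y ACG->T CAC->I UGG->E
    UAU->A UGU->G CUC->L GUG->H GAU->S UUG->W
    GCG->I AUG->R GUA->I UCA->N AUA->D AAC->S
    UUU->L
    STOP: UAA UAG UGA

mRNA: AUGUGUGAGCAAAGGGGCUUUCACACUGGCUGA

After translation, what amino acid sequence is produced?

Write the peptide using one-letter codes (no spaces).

Answer: RGSKAVLIRV

Derivation:
start AUG at pos 0
pos 0: AUG -> R; peptide=R
pos 3: UGU -> G; peptide=RG
pos 6: GAG -> S; peptide=RGS
pos 9: CAA -> K; peptide=RGSK
pos 12: AGG -> A; peptide=RGSKA
pos 15: GGC -> V; peptide=RGSKAV
pos 18: UUU -> L; peptide=RGSKAVL
pos 21: CAC -> I; peptide=RGSKAVLI
pos 24: ACU -> R; peptide=RGSKAVLIR
pos 27: GGC -> V; peptide=RGSKAVLIRV
pos 30: UGA -> STOP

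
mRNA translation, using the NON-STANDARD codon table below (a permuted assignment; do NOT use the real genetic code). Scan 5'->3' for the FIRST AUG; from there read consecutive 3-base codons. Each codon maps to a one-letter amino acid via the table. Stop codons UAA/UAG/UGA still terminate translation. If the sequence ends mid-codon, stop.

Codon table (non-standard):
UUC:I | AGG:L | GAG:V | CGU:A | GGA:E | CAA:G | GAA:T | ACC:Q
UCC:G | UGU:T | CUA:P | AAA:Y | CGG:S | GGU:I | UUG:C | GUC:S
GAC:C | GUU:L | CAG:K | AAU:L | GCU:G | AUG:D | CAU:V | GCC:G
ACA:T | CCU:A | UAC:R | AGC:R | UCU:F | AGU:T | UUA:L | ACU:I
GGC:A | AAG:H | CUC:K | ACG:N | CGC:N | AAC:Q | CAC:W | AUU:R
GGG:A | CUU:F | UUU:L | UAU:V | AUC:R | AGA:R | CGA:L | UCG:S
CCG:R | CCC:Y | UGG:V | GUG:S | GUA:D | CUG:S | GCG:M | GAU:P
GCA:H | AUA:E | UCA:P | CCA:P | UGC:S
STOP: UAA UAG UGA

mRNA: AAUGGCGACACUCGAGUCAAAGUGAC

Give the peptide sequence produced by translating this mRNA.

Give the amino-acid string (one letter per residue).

start AUG at pos 1
pos 1: AUG -> D; peptide=D
pos 4: GCG -> M; peptide=DM
pos 7: ACA -> T; peptide=DMT
pos 10: CUC -> K; peptide=DMTK
pos 13: GAG -> V; peptide=DMTKV
pos 16: UCA -> P; peptide=DMTKVP
pos 19: AAG -> H; peptide=DMTKVPH
pos 22: UGA -> STOP

Answer: DMTKVPH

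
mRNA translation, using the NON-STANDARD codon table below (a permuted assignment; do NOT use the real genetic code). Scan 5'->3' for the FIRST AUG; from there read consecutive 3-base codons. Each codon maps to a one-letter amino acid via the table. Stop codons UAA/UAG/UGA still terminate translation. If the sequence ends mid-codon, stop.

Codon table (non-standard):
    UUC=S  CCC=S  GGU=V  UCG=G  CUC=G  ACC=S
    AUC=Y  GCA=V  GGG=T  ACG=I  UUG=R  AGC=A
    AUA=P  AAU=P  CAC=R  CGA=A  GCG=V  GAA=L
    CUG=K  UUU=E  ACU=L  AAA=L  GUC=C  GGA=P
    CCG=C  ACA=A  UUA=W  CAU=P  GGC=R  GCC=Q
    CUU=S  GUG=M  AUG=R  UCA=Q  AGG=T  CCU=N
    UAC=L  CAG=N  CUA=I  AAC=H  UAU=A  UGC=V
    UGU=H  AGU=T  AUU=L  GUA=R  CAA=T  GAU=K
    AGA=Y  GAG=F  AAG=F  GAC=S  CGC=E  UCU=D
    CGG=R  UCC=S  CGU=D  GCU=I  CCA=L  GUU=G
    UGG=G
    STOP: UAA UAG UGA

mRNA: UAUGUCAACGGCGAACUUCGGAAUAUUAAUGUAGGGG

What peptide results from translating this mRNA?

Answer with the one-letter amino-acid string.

Answer: RQIVHSPPWR

Derivation:
start AUG at pos 1
pos 1: AUG -> R; peptide=R
pos 4: UCA -> Q; peptide=RQ
pos 7: ACG -> I; peptide=RQI
pos 10: GCG -> V; peptide=RQIV
pos 13: AAC -> H; peptide=RQIVH
pos 16: UUC -> S; peptide=RQIVHS
pos 19: GGA -> P; peptide=RQIVHSP
pos 22: AUA -> P; peptide=RQIVHSPP
pos 25: UUA -> W; peptide=RQIVHSPPW
pos 28: AUG -> R; peptide=RQIVHSPPWR
pos 31: UAG -> STOP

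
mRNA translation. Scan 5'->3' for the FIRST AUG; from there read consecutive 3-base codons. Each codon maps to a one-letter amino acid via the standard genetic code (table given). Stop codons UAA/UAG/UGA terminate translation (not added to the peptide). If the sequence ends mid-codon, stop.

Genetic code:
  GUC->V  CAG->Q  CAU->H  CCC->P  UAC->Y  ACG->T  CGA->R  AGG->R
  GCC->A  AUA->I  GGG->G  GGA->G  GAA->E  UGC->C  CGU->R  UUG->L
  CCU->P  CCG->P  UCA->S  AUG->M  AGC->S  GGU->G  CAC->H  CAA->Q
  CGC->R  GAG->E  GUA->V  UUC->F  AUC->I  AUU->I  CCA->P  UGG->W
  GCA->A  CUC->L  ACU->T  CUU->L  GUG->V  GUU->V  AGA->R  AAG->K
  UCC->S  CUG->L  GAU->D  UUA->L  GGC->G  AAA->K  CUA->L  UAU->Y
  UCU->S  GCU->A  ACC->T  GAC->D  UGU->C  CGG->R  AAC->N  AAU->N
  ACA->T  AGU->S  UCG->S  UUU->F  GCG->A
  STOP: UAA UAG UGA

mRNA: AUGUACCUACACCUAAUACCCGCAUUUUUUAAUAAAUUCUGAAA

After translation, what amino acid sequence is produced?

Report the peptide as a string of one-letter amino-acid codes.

start AUG at pos 0
pos 0: AUG -> M; peptide=M
pos 3: UAC -> Y; peptide=MY
pos 6: CUA -> L; peptide=MYL
pos 9: CAC -> H; peptide=MYLH
pos 12: CUA -> L; peptide=MYLHL
pos 15: AUA -> I; peptide=MYLHLI
pos 18: CCC -> P; peptide=MYLHLIP
pos 21: GCA -> A; peptide=MYLHLIPA
pos 24: UUU -> F; peptide=MYLHLIPAF
pos 27: UUU -> F; peptide=MYLHLIPAFF
pos 30: AAU -> N; peptide=MYLHLIPAFFN
pos 33: AAA -> K; peptide=MYLHLIPAFFNK
pos 36: UUC -> F; peptide=MYLHLIPAFFNKF
pos 39: UGA -> STOP

Answer: MYLHLIPAFFNKF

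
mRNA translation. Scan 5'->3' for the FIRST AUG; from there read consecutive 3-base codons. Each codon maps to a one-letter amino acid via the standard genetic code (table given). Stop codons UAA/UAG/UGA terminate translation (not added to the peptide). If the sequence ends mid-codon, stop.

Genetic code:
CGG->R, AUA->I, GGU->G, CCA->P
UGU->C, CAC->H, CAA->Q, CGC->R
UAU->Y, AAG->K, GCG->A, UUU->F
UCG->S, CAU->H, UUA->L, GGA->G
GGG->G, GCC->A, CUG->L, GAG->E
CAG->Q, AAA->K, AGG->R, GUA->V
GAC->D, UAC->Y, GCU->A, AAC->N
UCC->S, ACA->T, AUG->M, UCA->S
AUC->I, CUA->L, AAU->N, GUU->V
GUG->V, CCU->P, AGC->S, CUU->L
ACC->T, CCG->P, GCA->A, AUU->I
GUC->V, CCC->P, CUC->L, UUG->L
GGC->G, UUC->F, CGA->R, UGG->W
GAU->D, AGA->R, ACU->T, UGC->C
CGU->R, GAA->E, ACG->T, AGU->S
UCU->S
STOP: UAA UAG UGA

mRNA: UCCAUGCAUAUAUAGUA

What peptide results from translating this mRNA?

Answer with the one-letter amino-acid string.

start AUG at pos 3
pos 3: AUG -> M; peptide=M
pos 6: CAU -> H; peptide=MH
pos 9: AUA -> I; peptide=MHI
pos 12: UAG -> STOP

Answer: MHI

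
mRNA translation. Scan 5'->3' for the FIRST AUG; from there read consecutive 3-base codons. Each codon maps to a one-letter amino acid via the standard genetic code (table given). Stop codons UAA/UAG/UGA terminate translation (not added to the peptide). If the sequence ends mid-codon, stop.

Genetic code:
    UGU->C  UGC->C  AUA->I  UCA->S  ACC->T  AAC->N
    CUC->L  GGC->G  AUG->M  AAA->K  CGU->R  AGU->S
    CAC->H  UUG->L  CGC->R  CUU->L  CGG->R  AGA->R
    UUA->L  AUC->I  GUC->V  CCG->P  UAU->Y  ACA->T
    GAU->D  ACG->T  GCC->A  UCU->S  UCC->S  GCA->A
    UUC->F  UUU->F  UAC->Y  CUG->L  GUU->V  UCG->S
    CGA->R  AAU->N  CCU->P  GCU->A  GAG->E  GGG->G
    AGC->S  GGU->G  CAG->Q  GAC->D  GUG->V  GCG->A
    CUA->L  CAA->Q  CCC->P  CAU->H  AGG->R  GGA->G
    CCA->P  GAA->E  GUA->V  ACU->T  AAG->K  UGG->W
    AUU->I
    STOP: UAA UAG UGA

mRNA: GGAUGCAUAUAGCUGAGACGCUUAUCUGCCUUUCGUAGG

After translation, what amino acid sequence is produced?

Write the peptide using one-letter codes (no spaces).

start AUG at pos 2
pos 2: AUG -> M; peptide=M
pos 5: CAU -> H; peptide=MH
pos 8: AUA -> I; peptide=MHI
pos 11: GCU -> A; peptide=MHIA
pos 14: GAG -> E; peptide=MHIAE
pos 17: ACG -> T; peptide=MHIAET
pos 20: CUU -> L; peptide=MHIAETL
pos 23: AUC -> I; peptide=MHIAETLI
pos 26: UGC -> C; peptide=MHIAETLIC
pos 29: CUU -> L; peptide=MHIAETLICL
pos 32: UCG -> S; peptide=MHIAETLICLS
pos 35: UAG -> STOP

Answer: MHIAETLICLS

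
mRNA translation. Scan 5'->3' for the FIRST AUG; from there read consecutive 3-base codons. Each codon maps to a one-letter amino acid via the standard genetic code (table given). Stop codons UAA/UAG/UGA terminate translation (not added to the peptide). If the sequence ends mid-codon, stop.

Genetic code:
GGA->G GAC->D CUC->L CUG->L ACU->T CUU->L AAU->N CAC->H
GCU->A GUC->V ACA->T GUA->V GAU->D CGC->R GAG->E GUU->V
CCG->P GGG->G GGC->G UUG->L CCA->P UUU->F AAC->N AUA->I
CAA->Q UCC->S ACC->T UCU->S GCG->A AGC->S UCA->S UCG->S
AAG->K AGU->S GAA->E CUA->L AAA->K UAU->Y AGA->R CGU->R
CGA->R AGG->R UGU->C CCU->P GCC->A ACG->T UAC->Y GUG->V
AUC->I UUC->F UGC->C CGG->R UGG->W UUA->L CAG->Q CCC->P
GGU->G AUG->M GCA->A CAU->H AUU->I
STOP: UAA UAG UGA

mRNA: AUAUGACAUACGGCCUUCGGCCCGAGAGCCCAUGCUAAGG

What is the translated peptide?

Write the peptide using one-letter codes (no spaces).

start AUG at pos 2
pos 2: AUG -> M; peptide=M
pos 5: ACA -> T; peptide=MT
pos 8: UAC -> Y; peptide=MTY
pos 11: GGC -> G; peptide=MTYG
pos 14: CUU -> L; peptide=MTYGL
pos 17: CGG -> R; peptide=MTYGLR
pos 20: CCC -> P; peptide=MTYGLRP
pos 23: GAG -> E; peptide=MTYGLRPE
pos 26: AGC -> S; peptide=MTYGLRPES
pos 29: CCA -> P; peptide=MTYGLRPESP
pos 32: UGC -> C; peptide=MTYGLRPESPC
pos 35: UAA -> STOP

Answer: MTYGLRPESPC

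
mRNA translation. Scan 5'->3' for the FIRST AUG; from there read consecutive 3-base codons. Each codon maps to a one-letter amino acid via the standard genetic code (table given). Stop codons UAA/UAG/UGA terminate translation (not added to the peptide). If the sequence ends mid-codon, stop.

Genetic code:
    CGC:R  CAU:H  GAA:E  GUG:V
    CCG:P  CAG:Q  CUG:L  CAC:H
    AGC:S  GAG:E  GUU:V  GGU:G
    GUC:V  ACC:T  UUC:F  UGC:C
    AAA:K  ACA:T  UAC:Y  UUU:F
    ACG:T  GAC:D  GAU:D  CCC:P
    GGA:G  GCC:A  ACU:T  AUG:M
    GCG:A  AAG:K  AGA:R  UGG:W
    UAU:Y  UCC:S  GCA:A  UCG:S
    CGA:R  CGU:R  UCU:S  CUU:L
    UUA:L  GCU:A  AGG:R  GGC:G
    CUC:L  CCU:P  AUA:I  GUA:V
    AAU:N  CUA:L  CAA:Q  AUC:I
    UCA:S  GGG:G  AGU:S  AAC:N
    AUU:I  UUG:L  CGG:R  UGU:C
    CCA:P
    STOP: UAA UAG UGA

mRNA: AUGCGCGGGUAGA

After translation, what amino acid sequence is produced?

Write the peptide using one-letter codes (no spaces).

start AUG at pos 0
pos 0: AUG -> M; peptide=M
pos 3: CGC -> R; peptide=MR
pos 6: GGG -> G; peptide=MRG
pos 9: UAG -> STOP

Answer: MRG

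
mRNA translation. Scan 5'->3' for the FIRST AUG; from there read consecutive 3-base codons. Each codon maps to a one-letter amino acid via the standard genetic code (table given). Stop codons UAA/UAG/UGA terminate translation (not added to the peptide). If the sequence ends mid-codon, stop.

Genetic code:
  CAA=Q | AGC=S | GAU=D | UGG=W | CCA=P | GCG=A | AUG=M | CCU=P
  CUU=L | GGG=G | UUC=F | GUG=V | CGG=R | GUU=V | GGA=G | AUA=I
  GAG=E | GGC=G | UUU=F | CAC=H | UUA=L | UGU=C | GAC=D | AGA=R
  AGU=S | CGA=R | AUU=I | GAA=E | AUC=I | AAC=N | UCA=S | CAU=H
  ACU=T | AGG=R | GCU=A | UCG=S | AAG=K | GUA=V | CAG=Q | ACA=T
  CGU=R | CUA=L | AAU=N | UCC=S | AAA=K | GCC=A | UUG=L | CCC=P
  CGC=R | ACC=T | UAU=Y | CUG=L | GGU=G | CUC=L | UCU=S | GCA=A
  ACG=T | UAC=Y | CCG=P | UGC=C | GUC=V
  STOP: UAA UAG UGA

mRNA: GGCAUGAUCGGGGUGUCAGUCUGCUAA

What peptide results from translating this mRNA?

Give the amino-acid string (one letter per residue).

Answer: MIGVSVC

Derivation:
start AUG at pos 3
pos 3: AUG -> M; peptide=M
pos 6: AUC -> I; peptide=MI
pos 9: GGG -> G; peptide=MIG
pos 12: GUG -> V; peptide=MIGV
pos 15: UCA -> S; peptide=MIGVS
pos 18: GUC -> V; peptide=MIGVSV
pos 21: UGC -> C; peptide=MIGVSVC
pos 24: UAA -> STOP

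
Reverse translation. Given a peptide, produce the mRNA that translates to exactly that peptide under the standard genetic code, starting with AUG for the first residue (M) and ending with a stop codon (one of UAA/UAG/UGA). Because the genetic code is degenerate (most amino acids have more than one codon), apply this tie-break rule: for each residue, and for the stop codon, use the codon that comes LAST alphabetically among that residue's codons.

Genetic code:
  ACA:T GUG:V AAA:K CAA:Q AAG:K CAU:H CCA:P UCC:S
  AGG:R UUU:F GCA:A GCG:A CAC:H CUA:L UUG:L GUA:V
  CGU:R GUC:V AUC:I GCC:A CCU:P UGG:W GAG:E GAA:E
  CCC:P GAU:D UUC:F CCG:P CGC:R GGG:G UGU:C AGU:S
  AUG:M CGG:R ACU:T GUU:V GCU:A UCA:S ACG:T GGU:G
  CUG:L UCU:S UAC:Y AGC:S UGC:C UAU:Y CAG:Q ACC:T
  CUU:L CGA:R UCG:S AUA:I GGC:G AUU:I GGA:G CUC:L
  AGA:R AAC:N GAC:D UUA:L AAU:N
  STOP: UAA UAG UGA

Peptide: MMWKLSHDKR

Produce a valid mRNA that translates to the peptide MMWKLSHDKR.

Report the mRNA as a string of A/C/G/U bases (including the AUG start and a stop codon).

residue 1: M -> AUG (start codon)
residue 2: M -> AUG (only codon)
residue 3: W -> UGG (only codon)
residue 4: K codons sorted = AAA,AAG -> pick last = AAG
residue 5: L codons sorted = CUA,CUC,CUG,CUU,UUA,UUG -> pick last = UUG
residue 6: S codons sorted = AGC,AGU,UCA,UCC,UCG,UCU -> pick last = UCU
residue 7: H codons sorted = CAC,CAU -> pick last = CAU
residue 8: D codons sorted = GAC,GAU -> pick last = GAU
residue 9: K codons sorted = AAA,AAG -> pick last = AAG
residue 10: R codons sorted = AGA,AGG,CGA,CGC,CGG,CGU -> pick last = CGU
terminator: stop codons sorted = UAA,UAG,UGA -> pick last = UGA

Answer: mRNA: AUGAUGUGGAAGUUGUCUCAUGAUAAGCGUUGA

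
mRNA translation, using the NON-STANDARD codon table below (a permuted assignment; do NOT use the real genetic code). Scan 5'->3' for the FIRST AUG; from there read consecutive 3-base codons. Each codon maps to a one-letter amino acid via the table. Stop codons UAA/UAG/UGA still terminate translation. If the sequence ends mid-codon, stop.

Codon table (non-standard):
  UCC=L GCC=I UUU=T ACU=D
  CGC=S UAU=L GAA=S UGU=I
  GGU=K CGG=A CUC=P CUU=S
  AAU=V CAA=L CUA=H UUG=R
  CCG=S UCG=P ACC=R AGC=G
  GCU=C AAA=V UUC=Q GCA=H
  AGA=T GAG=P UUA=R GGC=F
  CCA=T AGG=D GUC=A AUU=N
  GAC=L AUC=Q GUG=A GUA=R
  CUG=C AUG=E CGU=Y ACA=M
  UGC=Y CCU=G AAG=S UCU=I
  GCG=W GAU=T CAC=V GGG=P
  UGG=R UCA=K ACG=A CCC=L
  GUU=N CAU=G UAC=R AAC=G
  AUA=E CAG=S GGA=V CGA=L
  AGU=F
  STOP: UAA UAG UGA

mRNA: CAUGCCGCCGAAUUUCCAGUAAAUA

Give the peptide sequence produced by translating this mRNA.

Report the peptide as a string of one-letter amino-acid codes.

start AUG at pos 1
pos 1: AUG -> E; peptide=E
pos 4: CCG -> S; peptide=ES
pos 7: CCG -> S; peptide=ESS
pos 10: AAU -> V; peptide=ESSV
pos 13: UUC -> Q; peptide=ESSVQ
pos 16: CAG -> S; peptide=ESSVQS
pos 19: UAA -> STOP

Answer: ESSVQS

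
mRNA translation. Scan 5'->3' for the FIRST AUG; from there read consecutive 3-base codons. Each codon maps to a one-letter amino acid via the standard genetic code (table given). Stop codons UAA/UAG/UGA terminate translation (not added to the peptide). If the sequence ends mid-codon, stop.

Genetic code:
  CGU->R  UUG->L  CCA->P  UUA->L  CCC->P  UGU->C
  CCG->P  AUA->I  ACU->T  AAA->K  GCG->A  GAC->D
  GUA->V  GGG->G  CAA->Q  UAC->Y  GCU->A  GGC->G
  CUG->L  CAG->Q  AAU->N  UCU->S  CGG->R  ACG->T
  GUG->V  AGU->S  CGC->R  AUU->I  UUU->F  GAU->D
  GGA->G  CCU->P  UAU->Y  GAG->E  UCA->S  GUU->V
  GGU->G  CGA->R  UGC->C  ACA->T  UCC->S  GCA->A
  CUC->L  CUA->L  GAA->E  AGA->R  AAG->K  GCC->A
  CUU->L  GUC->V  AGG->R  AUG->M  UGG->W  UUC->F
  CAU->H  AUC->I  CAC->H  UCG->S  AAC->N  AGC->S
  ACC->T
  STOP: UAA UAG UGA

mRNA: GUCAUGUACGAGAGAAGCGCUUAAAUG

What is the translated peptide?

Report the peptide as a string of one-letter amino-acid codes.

Answer: MYERSA

Derivation:
start AUG at pos 3
pos 3: AUG -> M; peptide=M
pos 6: UAC -> Y; peptide=MY
pos 9: GAG -> E; peptide=MYE
pos 12: AGA -> R; peptide=MYER
pos 15: AGC -> S; peptide=MYERS
pos 18: GCU -> A; peptide=MYERSA
pos 21: UAA -> STOP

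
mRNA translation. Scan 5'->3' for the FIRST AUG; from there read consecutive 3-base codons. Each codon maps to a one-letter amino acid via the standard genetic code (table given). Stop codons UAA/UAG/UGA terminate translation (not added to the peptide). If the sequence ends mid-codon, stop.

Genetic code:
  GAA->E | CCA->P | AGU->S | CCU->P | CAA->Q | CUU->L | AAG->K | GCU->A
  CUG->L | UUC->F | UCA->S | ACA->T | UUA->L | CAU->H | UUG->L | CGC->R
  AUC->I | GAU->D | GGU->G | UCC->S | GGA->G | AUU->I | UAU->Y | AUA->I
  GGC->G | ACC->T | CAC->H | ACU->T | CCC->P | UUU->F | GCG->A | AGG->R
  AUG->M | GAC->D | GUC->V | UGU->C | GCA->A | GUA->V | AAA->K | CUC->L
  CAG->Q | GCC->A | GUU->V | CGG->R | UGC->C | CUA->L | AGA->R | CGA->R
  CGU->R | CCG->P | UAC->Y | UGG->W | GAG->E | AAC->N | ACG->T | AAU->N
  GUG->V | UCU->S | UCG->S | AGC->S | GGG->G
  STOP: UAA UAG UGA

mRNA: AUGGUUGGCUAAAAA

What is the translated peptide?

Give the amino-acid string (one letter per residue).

start AUG at pos 0
pos 0: AUG -> M; peptide=M
pos 3: GUU -> V; peptide=MV
pos 6: GGC -> G; peptide=MVG
pos 9: UAA -> STOP

Answer: MVG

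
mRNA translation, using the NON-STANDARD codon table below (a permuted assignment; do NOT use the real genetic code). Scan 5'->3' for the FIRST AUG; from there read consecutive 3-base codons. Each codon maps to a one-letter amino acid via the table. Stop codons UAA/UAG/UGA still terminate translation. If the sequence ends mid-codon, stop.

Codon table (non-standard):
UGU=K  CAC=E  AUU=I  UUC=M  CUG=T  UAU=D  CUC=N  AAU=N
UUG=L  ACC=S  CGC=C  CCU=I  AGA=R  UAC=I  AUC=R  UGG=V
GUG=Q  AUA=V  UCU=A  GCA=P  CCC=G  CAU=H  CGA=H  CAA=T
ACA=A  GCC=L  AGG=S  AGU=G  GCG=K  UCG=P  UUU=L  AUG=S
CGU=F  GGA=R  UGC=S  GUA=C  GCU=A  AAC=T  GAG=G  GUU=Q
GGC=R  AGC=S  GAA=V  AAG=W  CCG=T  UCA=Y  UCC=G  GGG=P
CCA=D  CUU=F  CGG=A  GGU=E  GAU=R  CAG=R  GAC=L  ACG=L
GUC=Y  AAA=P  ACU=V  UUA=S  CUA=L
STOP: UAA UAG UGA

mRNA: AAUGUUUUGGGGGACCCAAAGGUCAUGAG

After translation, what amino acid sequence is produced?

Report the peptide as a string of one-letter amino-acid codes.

Answer: SLVPSTSY

Derivation:
start AUG at pos 1
pos 1: AUG -> S; peptide=S
pos 4: UUU -> L; peptide=SL
pos 7: UGG -> V; peptide=SLV
pos 10: GGG -> P; peptide=SLVP
pos 13: ACC -> S; peptide=SLVPS
pos 16: CAA -> T; peptide=SLVPST
pos 19: AGG -> S; peptide=SLVPSTS
pos 22: UCA -> Y; peptide=SLVPSTSY
pos 25: UGA -> STOP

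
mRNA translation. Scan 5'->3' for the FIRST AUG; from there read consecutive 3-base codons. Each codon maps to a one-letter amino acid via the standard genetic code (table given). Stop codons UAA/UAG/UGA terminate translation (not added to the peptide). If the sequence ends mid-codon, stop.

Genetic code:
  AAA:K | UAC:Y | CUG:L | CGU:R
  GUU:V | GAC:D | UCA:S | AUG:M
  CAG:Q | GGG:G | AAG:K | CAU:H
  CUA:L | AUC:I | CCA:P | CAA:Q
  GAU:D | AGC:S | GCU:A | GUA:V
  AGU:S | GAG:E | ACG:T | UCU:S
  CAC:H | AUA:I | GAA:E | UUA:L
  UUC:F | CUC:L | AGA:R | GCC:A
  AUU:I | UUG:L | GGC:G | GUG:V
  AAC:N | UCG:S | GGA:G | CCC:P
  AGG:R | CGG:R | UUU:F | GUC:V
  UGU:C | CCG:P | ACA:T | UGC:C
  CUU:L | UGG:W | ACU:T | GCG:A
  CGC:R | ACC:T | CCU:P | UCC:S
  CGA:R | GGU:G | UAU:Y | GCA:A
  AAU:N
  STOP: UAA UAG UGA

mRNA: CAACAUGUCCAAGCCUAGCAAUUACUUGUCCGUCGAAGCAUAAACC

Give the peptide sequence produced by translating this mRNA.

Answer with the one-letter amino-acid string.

start AUG at pos 4
pos 4: AUG -> M; peptide=M
pos 7: UCC -> S; peptide=MS
pos 10: AAG -> K; peptide=MSK
pos 13: CCU -> P; peptide=MSKP
pos 16: AGC -> S; peptide=MSKPS
pos 19: AAU -> N; peptide=MSKPSN
pos 22: UAC -> Y; peptide=MSKPSNY
pos 25: UUG -> L; peptide=MSKPSNYL
pos 28: UCC -> S; peptide=MSKPSNYLS
pos 31: GUC -> V; peptide=MSKPSNYLSV
pos 34: GAA -> E; peptide=MSKPSNYLSVE
pos 37: GCA -> A; peptide=MSKPSNYLSVEA
pos 40: UAA -> STOP

Answer: MSKPSNYLSVEA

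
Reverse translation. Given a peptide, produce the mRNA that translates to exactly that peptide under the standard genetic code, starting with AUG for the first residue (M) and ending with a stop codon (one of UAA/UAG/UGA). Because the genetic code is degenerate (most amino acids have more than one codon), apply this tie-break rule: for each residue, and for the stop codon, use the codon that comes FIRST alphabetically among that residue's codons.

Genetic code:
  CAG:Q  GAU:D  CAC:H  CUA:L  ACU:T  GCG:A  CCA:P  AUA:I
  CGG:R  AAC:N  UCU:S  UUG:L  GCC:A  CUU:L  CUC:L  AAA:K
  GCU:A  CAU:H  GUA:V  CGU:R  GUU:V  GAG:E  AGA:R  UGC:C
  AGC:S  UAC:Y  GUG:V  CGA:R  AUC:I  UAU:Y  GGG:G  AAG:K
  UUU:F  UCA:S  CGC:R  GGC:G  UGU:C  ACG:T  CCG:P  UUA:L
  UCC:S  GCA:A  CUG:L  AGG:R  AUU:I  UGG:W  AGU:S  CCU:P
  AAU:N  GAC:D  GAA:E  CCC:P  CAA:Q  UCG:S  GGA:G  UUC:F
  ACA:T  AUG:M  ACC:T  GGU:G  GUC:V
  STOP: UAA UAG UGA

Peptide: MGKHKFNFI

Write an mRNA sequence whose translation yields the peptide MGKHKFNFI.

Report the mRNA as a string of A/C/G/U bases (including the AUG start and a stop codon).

Answer: mRNA: AUGGGAAAACACAAAUUCAACUUCAUAUAA

Derivation:
residue 1: M -> AUG (start codon)
residue 2: G codons sorted = GGA,GGC,GGG,GGU -> pick first = GGA
residue 3: K codons sorted = AAA,AAG -> pick first = AAA
residue 4: H codons sorted = CAC,CAU -> pick first = CAC
residue 5: K codons sorted = AAA,AAG -> pick first = AAA
residue 6: F codons sorted = UUC,UUU -> pick first = UUC
residue 7: N codons sorted = AAC,AAU -> pick first = AAC
residue 8: F codons sorted = UUC,UUU -> pick first = UUC
residue 9: I codons sorted = AUA,AUC,AUU -> pick first = AUA
terminator: stop codons sorted = UAA,UAG,UGA -> pick first = UAA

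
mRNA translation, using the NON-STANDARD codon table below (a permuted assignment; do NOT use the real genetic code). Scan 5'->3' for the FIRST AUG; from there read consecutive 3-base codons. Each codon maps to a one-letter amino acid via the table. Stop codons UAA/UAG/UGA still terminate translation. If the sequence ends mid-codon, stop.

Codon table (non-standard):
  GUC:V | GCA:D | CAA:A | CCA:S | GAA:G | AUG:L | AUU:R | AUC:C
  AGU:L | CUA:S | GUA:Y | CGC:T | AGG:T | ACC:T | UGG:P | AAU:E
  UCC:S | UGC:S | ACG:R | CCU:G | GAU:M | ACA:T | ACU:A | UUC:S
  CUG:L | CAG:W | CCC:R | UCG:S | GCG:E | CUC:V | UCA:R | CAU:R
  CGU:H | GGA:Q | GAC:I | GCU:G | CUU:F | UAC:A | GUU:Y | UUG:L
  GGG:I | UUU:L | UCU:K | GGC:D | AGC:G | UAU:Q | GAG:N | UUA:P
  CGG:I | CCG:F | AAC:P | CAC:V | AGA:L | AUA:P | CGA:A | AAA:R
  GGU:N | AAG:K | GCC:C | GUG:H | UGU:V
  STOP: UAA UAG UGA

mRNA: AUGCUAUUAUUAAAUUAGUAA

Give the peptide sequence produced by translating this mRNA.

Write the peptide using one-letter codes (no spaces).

start AUG at pos 0
pos 0: AUG -> L; peptide=L
pos 3: CUA -> S; peptide=LS
pos 6: UUA -> P; peptide=LSP
pos 9: UUA -> P; peptide=LSPP
pos 12: AAU -> E; peptide=LSPPE
pos 15: UAG -> STOP

Answer: LSPPE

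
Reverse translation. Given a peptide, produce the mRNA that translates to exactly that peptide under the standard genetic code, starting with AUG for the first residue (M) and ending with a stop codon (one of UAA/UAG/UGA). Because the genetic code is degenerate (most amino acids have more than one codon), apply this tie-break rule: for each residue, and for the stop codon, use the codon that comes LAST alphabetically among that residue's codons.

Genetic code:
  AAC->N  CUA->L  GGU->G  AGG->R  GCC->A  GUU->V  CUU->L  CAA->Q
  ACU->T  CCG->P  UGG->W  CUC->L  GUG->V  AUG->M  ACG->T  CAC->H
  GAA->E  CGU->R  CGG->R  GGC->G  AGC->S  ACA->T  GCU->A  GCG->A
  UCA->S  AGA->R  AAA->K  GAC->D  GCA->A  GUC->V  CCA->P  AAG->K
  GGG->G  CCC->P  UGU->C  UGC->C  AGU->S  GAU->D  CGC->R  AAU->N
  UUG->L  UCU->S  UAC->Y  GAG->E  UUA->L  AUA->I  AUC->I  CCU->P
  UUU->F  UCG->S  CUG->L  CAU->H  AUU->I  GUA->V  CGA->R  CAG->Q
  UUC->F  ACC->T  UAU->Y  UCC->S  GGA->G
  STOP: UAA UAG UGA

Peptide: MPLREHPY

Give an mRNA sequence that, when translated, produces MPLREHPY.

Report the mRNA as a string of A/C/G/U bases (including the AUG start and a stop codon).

residue 1: M -> AUG (start codon)
residue 2: P codons sorted = CCA,CCC,CCG,CCU -> pick last = CCU
residue 3: L codons sorted = CUA,CUC,CUG,CUU,UUA,UUG -> pick last = UUG
residue 4: R codons sorted = AGA,AGG,CGA,CGC,CGG,CGU -> pick last = CGU
residue 5: E codons sorted = GAA,GAG -> pick last = GAG
residue 6: H codons sorted = CAC,CAU -> pick last = CAU
residue 7: P codons sorted = CCA,CCC,CCG,CCU -> pick last = CCU
residue 8: Y codons sorted = UAC,UAU -> pick last = UAU
terminator: stop codons sorted = UAA,UAG,UGA -> pick last = UGA

Answer: mRNA: AUGCCUUUGCGUGAGCAUCCUUAUUGA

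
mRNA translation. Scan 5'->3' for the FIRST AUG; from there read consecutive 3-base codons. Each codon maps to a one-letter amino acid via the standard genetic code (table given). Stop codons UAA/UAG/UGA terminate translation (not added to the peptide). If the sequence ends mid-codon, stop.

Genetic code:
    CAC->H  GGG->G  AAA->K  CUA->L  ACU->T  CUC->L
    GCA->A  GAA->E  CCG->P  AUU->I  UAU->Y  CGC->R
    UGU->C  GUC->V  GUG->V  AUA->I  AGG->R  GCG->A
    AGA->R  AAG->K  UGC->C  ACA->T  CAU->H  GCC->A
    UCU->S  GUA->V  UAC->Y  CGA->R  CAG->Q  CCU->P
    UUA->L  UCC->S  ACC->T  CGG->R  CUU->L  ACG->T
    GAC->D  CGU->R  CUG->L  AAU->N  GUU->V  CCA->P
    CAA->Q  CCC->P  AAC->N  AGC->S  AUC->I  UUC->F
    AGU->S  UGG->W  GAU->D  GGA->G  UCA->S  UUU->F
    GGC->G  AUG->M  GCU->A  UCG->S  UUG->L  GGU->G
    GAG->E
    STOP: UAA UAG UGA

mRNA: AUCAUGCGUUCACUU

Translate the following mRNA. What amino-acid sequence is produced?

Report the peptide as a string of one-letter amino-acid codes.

Answer: MRSL

Derivation:
start AUG at pos 3
pos 3: AUG -> M; peptide=M
pos 6: CGU -> R; peptide=MR
pos 9: UCA -> S; peptide=MRS
pos 12: CUU -> L; peptide=MRSL
pos 15: only 0 nt remain (<3), stop (end of mRNA)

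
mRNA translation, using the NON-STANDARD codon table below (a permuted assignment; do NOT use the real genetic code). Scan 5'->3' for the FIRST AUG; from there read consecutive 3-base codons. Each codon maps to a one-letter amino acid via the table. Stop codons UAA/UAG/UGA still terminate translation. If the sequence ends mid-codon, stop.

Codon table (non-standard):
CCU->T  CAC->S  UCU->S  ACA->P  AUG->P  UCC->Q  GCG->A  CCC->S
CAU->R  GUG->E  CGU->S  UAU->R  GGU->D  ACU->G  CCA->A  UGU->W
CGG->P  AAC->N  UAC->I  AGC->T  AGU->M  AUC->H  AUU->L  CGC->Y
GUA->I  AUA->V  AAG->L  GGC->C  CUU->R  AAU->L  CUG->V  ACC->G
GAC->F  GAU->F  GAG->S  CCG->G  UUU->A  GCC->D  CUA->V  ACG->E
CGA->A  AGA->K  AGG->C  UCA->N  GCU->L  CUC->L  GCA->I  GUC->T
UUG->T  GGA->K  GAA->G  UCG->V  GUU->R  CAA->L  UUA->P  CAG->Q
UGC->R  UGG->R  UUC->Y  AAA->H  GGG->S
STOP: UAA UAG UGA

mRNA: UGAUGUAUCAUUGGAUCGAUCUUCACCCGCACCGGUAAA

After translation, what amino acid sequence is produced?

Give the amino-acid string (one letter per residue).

start AUG at pos 2
pos 2: AUG -> P; peptide=P
pos 5: UAU -> R; peptide=PR
pos 8: CAU -> R; peptide=PRR
pos 11: UGG -> R; peptide=PRRR
pos 14: AUC -> H; peptide=PRRRH
pos 17: GAU -> F; peptide=PRRRHF
pos 20: CUU -> R; peptide=PRRRHFR
pos 23: CAC -> S; peptide=PRRRHFRS
pos 26: CCG -> G; peptide=PRRRHFRSG
pos 29: CAC -> S; peptide=PRRRHFRSGS
pos 32: CGG -> P; peptide=PRRRHFRSGSP
pos 35: UAA -> STOP

Answer: PRRRHFRSGSP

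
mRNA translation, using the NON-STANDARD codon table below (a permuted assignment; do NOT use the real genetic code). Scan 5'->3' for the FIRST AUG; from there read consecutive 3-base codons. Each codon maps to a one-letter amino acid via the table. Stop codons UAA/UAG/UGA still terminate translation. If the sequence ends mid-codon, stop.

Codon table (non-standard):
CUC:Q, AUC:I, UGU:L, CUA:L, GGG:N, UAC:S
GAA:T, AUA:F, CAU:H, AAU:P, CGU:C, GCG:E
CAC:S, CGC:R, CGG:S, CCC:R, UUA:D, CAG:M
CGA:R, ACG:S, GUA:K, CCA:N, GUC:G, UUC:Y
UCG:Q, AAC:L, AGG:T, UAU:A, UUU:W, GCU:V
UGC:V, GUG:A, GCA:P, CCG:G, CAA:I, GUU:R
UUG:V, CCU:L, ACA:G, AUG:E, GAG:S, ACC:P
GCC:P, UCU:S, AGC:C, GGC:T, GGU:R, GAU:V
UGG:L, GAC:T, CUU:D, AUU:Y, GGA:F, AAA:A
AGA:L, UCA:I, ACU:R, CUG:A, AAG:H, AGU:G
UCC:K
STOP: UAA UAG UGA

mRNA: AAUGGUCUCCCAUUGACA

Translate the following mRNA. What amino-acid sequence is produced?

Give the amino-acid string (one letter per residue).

start AUG at pos 1
pos 1: AUG -> E; peptide=E
pos 4: GUC -> G; peptide=EG
pos 7: UCC -> K; peptide=EGK
pos 10: CAU -> H; peptide=EGKH
pos 13: UGA -> STOP

Answer: EGKH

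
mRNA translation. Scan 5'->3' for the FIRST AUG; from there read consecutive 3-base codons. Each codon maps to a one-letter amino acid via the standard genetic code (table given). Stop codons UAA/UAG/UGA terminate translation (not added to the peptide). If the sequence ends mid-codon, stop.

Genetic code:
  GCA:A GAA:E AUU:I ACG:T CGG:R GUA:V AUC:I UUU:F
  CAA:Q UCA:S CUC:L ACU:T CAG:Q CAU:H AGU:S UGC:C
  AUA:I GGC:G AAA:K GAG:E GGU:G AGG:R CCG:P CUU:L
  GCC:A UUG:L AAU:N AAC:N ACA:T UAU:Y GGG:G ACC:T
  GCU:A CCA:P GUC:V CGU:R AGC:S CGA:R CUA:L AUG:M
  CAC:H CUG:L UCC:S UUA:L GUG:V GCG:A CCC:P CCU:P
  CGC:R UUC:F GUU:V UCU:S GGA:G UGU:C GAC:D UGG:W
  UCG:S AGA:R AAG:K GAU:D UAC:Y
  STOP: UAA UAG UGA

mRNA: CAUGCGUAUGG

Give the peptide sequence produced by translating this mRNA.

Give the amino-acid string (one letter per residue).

Answer: MRM

Derivation:
start AUG at pos 1
pos 1: AUG -> M; peptide=M
pos 4: CGU -> R; peptide=MR
pos 7: AUG -> M; peptide=MRM
pos 10: only 1 nt remain (<3), stop (end of mRNA)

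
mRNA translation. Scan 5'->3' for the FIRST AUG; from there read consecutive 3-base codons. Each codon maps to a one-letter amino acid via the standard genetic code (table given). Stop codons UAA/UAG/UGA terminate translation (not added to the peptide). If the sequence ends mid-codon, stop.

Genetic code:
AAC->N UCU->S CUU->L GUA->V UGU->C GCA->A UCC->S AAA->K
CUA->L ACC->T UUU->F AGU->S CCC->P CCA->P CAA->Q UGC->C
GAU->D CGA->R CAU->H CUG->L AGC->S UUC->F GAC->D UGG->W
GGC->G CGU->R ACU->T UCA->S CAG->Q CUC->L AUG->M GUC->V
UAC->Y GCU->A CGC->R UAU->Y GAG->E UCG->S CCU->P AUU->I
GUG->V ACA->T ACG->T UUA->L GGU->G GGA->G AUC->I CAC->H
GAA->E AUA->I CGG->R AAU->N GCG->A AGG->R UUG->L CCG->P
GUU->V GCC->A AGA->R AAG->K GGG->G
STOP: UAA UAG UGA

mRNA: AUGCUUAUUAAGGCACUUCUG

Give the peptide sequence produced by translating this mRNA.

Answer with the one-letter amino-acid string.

start AUG at pos 0
pos 0: AUG -> M; peptide=M
pos 3: CUU -> L; peptide=ML
pos 6: AUU -> I; peptide=MLI
pos 9: AAG -> K; peptide=MLIK
pos 12: GCA -> A; peptide=MLIKA
pos 15: CUU -> L; peptide=MLIKAL
pos 18: CUG -> L; peptide=MLIKALL
pos 21: only 0 nt remain (<3), stop (end of mRNA)

Answer: MLIKALL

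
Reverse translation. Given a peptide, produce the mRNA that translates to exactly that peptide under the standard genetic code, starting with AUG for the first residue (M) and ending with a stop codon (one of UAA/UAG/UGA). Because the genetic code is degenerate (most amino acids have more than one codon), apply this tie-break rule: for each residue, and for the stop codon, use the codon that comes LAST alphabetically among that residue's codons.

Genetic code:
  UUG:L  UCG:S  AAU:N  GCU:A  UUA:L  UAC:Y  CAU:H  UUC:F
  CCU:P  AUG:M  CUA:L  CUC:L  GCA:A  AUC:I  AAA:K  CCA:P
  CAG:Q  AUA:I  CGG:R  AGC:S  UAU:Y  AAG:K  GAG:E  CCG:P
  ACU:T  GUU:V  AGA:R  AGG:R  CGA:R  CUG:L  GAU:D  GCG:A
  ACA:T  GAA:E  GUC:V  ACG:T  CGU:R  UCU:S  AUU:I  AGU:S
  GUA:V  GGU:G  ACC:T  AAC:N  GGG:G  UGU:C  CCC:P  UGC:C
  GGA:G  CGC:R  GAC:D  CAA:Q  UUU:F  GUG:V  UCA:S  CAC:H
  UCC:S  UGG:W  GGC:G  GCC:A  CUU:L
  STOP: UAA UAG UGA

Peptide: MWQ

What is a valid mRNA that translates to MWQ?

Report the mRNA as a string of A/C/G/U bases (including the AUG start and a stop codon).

Answer: mRNA: AUGUGGCAGUGA

Derivation:
residue 1: M -> AUG (start codon)
residue 2: W -> UGG (only codon)
residue 3: Q codons sorted = CAA,CAG -> pick last = CAG
terminator: stop codons sorted = UAA,UAG,UGA -> pick last = UGA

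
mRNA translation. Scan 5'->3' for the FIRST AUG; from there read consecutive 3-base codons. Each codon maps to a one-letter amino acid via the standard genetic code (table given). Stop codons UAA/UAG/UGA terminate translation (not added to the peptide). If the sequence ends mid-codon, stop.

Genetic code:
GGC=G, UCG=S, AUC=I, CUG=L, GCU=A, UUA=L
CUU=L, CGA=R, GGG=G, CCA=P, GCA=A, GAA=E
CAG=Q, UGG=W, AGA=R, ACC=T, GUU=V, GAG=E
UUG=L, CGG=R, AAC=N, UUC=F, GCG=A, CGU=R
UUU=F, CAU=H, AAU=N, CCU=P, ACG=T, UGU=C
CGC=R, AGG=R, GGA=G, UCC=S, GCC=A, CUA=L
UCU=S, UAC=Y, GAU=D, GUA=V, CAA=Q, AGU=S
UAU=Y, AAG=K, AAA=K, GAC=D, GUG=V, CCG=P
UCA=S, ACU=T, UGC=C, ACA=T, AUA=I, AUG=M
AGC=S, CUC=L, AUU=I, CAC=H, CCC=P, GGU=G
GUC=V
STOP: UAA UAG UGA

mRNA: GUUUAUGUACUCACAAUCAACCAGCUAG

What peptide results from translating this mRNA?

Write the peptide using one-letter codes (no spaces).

Answer: MYSQSTS

Derivation:
start AUG at pos 4
pos 4: AUG -> M; peptide=M
pos 7: UAC -> Y; peptide=MY
pos 10: UCA -> S; peptide=MYS
pos 13: CAA -> Q; peptide=MYSQ
pos 16: UCA -> S; peptide=MYSQS
pos 19: ACC -> T; peptide=MYSQST
pos 22: AGC -> S; peptide=MYSQSTS
pos 25: UAG -> STOP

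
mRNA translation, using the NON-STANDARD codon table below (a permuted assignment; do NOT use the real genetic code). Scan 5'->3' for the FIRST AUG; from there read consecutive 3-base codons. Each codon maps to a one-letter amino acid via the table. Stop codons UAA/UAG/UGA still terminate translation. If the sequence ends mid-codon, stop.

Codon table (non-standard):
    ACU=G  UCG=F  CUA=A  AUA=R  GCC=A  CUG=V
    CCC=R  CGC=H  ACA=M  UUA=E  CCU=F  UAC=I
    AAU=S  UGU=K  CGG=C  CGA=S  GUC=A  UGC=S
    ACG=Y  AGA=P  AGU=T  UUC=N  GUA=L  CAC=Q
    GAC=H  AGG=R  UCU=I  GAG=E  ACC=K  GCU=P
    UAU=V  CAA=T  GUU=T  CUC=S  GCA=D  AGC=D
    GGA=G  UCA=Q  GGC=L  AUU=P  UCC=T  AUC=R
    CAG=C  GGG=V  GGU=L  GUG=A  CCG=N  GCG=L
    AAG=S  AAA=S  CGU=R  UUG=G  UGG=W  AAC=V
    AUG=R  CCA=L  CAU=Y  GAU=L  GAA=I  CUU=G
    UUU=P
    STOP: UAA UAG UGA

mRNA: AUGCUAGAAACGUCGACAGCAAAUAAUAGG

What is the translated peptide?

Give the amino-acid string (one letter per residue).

Answer: RAIYFMDSSR

Derivation:
start AUG at pos 0
pos 0: AUG -> R; peptide=R
pos 3: CUA -> A; peptide=RA
pos 6: GAA -> I; peptide=RAI
pos 9: ACG -> Y; peptide=RAIY
pos 12: UCG -> F; peptide=RAIYF
pos 15: ACA -> M; peptide=RAIYFM
pos 18: GCA -> D; peptide=RAIYFMD
pos 21: AAU -> S; peptide=RAIYFMDS
pos 24: AAU -> S; peptide=RAIYFMDSS
pos 27: AGG -> R; peptide=RAIYFMDSSR
pos 30: only 0 nt remain (<3), stop (end of mRNA)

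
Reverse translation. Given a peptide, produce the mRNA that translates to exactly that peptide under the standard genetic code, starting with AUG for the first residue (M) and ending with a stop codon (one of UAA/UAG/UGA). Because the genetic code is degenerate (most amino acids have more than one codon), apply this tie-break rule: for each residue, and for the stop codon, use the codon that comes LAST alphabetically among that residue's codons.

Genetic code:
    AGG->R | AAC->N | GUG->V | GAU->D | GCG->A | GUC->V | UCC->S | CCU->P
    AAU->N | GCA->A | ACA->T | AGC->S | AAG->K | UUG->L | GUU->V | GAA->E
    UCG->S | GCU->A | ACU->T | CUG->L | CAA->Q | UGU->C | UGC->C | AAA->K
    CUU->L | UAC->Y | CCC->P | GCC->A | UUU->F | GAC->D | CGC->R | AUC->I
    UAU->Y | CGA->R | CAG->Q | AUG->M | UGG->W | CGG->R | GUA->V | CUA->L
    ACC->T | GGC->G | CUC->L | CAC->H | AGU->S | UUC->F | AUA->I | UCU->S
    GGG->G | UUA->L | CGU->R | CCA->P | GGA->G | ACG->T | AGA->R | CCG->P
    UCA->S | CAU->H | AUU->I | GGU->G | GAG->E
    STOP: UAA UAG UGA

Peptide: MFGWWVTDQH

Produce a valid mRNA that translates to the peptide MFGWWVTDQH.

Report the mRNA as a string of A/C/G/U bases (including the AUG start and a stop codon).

Answer: mRNA: AUGUUUGGUUGGUGGGUUACUGAUCAGCAUUGA

Derivation:
residue 1: M -> AUG (start codon)
residue 2: F codons sorted = UUC,UUU -> pick last = UUU
residue 3: G codons sorted = GGA,GGC,GGG,GGU -> pick last = GGU
residue 4: W -> UGG (only codon)
residue 5: W -> UGG (only codon)
residue 6: V codons sorted = GUA,GUC,GUG,GUU -> pick last = GUU
residue 7: T codons sorted = ACA,ACC,ACG,ACU -> pick last = ACU
residue 8: D codons sorted = GAC,GAU -> pick last = GAU
residue 9: Q codons sorted = CAA,CAG -> pick last = CAG
residue 10: H codons sorted = CAC,CAU -> pick last = CAU
terminator: stop codons sorted = UAA,UAG,UGA -> pick last = UGA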